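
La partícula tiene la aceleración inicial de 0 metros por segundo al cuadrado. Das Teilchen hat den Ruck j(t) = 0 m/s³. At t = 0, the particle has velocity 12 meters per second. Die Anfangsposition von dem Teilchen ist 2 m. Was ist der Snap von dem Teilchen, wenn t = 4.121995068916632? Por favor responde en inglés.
Starting from jerk j(t) = 0, we take 1 derivative. The derivative of jerk gives snap: s(t) = 0. From the given snap equation s(t) = 0, we substitute t = 4.121995068916632 to get s = 0.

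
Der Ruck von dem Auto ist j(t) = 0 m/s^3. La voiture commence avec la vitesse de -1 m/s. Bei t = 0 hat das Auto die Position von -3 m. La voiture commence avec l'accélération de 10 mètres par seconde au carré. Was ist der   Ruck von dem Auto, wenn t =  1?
Wir haben den Ruck j(t) = 0. Durch Einsetzen von t = 1: j(1) = 0.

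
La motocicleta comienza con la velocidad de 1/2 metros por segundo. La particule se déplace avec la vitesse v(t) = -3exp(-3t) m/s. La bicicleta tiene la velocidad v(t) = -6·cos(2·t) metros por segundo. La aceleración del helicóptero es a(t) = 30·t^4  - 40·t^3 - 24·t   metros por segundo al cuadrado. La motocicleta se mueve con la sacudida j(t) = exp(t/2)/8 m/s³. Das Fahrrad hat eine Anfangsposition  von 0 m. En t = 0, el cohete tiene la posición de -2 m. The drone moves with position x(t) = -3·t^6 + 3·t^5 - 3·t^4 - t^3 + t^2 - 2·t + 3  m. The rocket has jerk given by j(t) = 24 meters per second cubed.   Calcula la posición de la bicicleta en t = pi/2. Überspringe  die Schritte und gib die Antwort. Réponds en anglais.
At t = pi/2, x = 0.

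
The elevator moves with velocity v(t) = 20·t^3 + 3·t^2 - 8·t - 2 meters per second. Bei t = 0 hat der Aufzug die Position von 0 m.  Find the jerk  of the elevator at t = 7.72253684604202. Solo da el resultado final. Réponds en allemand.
Die Antwort ist 932.704421525042.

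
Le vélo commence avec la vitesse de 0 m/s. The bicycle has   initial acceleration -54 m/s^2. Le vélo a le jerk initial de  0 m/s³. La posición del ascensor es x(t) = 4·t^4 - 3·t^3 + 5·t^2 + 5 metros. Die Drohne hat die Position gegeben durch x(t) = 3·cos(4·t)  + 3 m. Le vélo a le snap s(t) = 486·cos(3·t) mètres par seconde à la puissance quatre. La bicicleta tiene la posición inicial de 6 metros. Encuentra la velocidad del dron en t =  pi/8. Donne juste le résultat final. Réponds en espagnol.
En t = pi/8, v = -12.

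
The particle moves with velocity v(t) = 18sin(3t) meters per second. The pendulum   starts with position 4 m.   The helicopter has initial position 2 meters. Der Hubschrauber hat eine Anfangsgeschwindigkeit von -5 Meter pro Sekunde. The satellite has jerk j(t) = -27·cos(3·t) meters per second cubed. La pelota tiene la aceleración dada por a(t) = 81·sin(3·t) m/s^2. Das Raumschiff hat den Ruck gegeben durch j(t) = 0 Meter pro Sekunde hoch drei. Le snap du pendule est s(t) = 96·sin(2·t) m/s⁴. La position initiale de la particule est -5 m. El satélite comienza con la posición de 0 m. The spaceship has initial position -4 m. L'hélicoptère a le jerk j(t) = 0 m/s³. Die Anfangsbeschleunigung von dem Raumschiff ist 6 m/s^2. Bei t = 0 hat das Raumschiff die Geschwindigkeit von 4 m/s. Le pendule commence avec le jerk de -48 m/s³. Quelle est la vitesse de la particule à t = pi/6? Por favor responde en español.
De la ecuación de la velocidad v(t) = 18·sin(3·t), sustituimos t = pi/6 para obtener v = 18.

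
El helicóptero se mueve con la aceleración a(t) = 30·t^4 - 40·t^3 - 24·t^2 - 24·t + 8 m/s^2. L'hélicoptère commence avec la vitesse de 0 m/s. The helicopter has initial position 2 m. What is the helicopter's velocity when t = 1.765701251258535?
Starting from acceleration a(t) = 30·t^4 - 40·t^3 - 24·t^2 - 24·t + 8, we take 1 antiderivative. Taking ∫a(t)dt and applying v(0) = 0, we find v(t) = 2·t·(3·t^4 - 5·t^3 - 4·t^2 - 6·t + 4). We have velocity v(t) = 2·t·(3·t^4 - 5·t^3 - 4·t^2 - 6·t + 4). Substituting t = 1.765701251258535: v(1.765701251258535) = -61.5504960530125.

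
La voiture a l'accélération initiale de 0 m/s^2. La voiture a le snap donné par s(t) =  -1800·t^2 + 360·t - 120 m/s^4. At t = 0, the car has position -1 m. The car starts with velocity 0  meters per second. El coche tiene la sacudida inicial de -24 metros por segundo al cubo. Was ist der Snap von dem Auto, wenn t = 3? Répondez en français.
Nous avons le snap s(t) = -1800·t^2 + 360·t - 120. En substituant t = 3: s(3) = -15240.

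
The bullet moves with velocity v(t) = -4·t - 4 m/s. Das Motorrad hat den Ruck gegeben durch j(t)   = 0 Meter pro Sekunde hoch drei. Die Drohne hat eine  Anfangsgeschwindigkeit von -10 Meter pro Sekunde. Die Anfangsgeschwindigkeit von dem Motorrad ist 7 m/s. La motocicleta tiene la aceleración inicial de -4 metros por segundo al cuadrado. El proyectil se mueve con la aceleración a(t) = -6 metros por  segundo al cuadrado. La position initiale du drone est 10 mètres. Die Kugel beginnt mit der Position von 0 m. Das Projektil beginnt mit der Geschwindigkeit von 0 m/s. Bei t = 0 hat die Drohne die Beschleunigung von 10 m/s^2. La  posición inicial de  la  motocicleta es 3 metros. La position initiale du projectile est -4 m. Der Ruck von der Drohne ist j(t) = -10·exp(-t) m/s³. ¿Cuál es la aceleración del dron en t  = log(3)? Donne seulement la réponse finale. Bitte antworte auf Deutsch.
Bei t = log(3), a = 10/3.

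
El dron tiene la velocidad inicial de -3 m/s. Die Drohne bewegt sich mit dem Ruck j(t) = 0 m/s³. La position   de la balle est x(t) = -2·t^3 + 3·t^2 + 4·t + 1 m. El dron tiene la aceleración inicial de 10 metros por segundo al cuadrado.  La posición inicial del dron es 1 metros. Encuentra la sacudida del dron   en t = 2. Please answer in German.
Mit j(t) = 0 und Einsetzen von t = 2, finden wir j = 0.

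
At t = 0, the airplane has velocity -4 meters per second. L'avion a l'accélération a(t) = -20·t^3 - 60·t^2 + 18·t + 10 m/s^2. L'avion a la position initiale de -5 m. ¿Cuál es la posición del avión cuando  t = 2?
Partiendo de la aceleración a(t) = -20·t^3 - 60·t^2 + 18·t + 10, tomamos 2 antiderivadas. La integral de la aceleración es la velocidad. Usando v(0) = -4, obtenemos v(t) = -5·t^4 - 20·t^3 + 9·t^2 + 10·t - 4. La antiderivada de la velocidad es la posición. Usando x(0) = -5, obtenemos x(t) = -t^5 - 5·t^4 + 3·t^3 + 5·t^2 - 4·t - 5. Usando x(t) = -t^5 - 5·t^4 + 3·t^3 + 5·t^2 - 4·t - 5 y sustituyendo t = 2, encontramos x = -81.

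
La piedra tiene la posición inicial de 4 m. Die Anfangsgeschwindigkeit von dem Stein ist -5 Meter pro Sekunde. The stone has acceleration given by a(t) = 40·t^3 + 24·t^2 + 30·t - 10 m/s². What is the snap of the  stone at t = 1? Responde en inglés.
We must differentiate our acceleration equation a(t) = 40·t^3 + 24·t^2 + 30·t - 10 2 times. Taking d/dt of a(t), we find j(t) = 120·t^2 + 48·t + 30. Differentiating jerk, we get snap: s(t) = 240·t + 48. From the given snap equation s(t) = 240·t + 48, we substitute t = 1 to get s = 288.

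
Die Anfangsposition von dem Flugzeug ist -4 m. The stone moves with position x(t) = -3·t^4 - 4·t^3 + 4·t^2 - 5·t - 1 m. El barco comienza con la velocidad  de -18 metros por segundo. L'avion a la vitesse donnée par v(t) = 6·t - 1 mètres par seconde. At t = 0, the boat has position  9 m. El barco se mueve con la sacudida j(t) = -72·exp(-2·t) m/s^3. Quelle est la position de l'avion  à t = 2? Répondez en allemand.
Um dies zu lösen, müssen wir 1 Integral unserer Gleichung für die Geschwindigkeit v(t) = 6·t - 1 finden. Die Stammfunktion von der Geschwindigkeit ist die Position. Mit x(0) = -4 erhalten wir x(t) = 3·t^2 - t - 4. Wir haben die Position x(t) = 3·t^2 - t - 4. Durch Einsetzen von t = 2: x(2) = 6.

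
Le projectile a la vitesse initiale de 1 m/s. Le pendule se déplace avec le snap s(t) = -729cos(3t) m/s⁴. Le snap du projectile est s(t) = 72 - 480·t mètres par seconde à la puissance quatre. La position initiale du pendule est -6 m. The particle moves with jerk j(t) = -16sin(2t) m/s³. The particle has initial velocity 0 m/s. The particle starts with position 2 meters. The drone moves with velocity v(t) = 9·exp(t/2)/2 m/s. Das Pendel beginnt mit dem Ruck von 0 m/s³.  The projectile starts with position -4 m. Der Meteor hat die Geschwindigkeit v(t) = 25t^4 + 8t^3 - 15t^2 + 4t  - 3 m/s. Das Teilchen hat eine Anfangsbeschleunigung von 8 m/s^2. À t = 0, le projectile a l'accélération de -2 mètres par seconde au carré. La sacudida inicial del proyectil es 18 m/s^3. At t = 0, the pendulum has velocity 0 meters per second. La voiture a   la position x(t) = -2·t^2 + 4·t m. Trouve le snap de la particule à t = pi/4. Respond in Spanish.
Para resolver esto, necesitamos tomar 1 derivada de nuestra ecuación de la sacudida j(t) = -16·sin(2·t). Tomando d/dt de j(t), encontramos s(t) = -32·cos(2·t). Tenemos el snap s(t) = -32·cos(2·t). Sustituyendo t = pi/4: s(pi/4) = 0.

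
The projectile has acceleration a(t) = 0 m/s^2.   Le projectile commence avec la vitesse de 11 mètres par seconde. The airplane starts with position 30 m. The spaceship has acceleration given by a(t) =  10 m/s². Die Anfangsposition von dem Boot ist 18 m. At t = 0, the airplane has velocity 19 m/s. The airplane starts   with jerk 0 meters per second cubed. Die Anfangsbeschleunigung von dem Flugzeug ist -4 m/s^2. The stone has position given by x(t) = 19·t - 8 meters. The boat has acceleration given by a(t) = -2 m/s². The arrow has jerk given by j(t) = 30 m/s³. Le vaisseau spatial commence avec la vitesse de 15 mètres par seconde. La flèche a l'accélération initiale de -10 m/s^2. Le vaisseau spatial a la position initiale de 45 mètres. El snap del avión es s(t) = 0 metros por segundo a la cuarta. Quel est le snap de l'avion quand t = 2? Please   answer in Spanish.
De la ecuación del snap s(t) = 0, sustituimos t = 2 para obtener s = 0.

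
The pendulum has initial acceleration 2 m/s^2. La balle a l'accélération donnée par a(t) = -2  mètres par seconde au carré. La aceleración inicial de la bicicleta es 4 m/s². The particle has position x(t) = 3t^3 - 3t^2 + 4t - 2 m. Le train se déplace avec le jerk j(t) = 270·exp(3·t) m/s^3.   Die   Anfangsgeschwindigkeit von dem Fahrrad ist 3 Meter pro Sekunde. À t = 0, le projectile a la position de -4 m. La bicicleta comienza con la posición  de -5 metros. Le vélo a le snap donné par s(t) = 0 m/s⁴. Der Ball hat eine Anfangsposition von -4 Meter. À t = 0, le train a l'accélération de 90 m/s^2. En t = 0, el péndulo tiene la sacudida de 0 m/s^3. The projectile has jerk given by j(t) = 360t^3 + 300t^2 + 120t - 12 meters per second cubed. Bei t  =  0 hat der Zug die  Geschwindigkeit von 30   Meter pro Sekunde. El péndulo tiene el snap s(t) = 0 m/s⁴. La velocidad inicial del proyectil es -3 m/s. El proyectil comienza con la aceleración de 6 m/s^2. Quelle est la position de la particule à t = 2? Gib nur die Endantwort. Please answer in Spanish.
x(2) = 18.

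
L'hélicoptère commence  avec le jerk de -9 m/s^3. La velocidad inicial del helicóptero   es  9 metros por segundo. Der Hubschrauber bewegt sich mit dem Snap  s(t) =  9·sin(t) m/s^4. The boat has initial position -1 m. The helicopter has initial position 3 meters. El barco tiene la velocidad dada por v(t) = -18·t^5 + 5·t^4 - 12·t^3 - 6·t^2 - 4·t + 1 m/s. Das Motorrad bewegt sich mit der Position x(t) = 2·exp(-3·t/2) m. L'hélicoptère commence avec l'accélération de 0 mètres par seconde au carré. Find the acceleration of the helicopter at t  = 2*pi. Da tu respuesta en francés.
En partant du snap s(t) = 9·sin(t), nous prenons 2 primitives. La primitive du snap est le jerk. En utilisant j(0) = -9, nous obtenons j(t) = -9·cos(t). En intégrant le jerk et en utilisant la condition initiale a(0) = 0, nous obtenons a(t) = -9·sin(t). De l'équation de l'accélération a(t) = -9·sin(t), nous substituons t = 2*pi pour obtenir a = 0.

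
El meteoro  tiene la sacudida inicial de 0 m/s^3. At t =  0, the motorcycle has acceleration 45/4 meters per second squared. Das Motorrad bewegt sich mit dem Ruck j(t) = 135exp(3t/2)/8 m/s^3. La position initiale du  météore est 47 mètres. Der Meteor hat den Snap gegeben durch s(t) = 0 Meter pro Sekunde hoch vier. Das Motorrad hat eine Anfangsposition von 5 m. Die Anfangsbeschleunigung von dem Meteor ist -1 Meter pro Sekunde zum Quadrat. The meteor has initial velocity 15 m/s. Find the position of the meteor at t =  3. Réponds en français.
Pour résoudre ceci, nous devons prendre 4 primitives de notre équation du snap s(t) = 0. L'intégrale du snap, avec j(0) = 0, donne le jerk: j(t) = 0. L'intégrale du jerk, avec a(0) = -1, donne l'accélération: a(t) = -1. L'intégrale de l'accélération, avec v(0) = 15, donne la vitesse: v(t) = 15 - t. En intégrant la vitesse et en utilisant la condition initiale x(0) = 47, nous obtenons x(t) = -t^2/2 + 15·t + 47. En utilisant x(t) = -t^2/2 + 15·t + 47 et en substituant t = 3, nous trouvons x = 175/2.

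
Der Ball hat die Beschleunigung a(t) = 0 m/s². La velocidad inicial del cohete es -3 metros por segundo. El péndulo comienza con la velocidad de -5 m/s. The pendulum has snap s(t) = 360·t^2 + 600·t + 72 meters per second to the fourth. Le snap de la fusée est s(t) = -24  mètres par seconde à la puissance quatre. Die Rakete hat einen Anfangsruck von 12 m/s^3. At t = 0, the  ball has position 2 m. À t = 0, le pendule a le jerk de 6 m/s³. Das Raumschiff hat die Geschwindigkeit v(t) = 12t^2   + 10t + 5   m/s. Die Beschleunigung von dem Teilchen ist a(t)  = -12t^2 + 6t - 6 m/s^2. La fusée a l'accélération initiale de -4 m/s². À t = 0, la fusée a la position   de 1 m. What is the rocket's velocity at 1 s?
To solve this, we need to take 3 antiderivatives of our snap equation s(t) = -24. Integrating snap and using the initial condition j(0) = 12, we get j(t) = 12 - 24·t. The integral of jerk, with a(0) = -4, gives acceleration: a(t) = -12·t^2 + 12·t - 4. The antiderivative of acceleration is velocity. Using v(0) = -3, we get v(t) = -4·t^3 + 6·t^2 - 4·t - 3. Using v(t) = -4·t^3 + 6·t^2 - 4·t - 3 and substituting t = 1, we find v = -5.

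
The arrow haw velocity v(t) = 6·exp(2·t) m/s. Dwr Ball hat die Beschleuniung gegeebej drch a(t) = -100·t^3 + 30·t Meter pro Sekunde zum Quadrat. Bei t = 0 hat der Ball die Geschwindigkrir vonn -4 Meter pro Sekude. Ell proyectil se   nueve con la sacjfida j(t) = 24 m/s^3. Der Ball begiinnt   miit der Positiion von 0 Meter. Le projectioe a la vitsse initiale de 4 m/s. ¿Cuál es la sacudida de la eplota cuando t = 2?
Partiendo de la aceleración a(t) = -100·t^3 + 30·t, tomamos 1 derivada. Derivando la aceleración, obtenemos la sacudida: j(t) = 30 - 300·t^2. Tenemos la sacudida j(t) = 30 - 300·t^2. Sustituyendo t = 2: j(2) = -1170.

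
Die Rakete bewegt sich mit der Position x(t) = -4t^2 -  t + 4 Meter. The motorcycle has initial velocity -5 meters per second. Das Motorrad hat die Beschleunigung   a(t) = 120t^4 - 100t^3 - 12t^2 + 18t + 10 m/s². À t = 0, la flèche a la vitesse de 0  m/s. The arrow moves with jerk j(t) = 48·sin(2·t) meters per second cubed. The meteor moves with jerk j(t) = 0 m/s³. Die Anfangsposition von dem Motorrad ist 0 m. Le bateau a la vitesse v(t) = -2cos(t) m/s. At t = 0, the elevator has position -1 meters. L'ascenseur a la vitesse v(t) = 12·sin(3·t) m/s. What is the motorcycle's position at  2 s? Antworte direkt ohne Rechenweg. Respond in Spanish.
En t = 2, x = 114.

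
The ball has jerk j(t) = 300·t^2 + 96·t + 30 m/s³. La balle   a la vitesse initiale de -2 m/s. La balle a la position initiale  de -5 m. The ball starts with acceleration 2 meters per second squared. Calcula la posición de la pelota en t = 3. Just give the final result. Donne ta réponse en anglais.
At t = 3, x = 1672.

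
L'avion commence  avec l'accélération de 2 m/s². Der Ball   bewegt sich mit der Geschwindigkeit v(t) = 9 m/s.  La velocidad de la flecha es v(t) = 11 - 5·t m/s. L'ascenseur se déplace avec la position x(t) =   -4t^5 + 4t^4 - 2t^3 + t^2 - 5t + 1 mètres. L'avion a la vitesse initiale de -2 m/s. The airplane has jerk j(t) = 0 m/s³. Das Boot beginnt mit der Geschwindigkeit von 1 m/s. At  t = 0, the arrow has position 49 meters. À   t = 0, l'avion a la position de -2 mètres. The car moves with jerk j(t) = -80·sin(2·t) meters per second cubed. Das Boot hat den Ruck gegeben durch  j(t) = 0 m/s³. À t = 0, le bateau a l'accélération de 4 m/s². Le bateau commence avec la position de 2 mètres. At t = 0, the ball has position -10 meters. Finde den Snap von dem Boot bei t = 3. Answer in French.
Nous devons dériver notre équation du jerk j(t) = 0 1 fois. La dérivée du jerk donne le snap: s(t) = 0. En utilisant s(t) = 0 et en substituant t = 3, nous trouvons s = 0.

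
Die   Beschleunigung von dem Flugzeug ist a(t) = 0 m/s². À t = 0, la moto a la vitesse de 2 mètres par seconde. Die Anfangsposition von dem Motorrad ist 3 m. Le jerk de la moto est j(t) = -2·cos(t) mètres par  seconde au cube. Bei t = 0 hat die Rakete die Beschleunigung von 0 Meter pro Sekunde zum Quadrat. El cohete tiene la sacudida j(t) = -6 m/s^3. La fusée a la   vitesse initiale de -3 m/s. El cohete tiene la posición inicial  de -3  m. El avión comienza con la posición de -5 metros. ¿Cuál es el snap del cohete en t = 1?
Partiendo de la sacudida j(t) = -6, tomamos 1 derivada. La derivada de la sacudida da el snap: s(t) = 0. Usando s(t) = 0 y sustituyendo t = 1, encontramos s = 0.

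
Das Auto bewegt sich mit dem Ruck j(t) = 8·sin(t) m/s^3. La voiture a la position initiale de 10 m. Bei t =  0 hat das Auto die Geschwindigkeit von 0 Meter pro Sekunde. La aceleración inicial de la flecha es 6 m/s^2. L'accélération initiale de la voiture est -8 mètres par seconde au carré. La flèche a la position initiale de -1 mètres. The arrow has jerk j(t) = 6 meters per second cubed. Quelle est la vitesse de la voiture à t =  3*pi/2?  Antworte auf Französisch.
Nous devons trouver la primitive de notre équation du jerk j(t) = 8·sin(t) 2 fois. En intégrant le jerk et en utilisant la condition initiale a(0) = -8, nous obtenons a(t) = -8·cos(t). La primitive de l'accélération est la vitesse. En utilisant v(0) = 0, nous obtenons v(t) = -8·sin(t). Nous avons la vitesse v(t) = -8·sin(t). En substituant t = 3*pi/2: v(3*pi/2) = 8.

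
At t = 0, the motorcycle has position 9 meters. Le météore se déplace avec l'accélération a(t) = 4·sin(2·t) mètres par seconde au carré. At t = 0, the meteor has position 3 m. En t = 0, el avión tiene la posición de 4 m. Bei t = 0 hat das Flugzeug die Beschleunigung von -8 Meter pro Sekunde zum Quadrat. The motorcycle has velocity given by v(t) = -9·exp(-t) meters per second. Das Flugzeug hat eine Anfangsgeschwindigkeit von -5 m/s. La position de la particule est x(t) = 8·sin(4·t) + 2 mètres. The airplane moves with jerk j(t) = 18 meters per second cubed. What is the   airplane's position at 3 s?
Starting from jerk j(t) = 18, we take 3 integrals. The antiderivative of jerk is acceleration. Using a(0) = -8, we get a(t) = 18·t - 8. The antiderivative of acceleration, with v(0) = -5, gives velocity: v(t) = 9·t^2 - 8·t - 5. The integral of velocity is position. Using x(0) = 4, we get x(t) = 3·t^3 - 4·t^2 - 5·t + 4. We have position x(t) = 3·t^3 - 4·t^2 - 5·t + 4. Substituting t = 3: x(3) = 34.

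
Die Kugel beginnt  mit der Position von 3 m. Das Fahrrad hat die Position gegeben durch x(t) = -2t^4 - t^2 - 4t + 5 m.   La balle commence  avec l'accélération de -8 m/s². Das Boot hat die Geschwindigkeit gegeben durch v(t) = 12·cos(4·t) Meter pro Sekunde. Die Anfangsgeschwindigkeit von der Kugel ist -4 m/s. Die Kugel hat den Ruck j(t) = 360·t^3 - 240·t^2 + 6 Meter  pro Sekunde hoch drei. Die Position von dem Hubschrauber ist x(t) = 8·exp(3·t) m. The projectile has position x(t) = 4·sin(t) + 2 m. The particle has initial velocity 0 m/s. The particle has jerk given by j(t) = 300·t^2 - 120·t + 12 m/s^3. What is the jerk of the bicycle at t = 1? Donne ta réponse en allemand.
Ausgehend von der Position x(t) = -2·t^4 - t^2 - 4·t + 5, nehmen wir 3 Ableitungen. Mit d/dt von x(t) finden wir v(t) = -8·t^3 - 2·t - 4. Die Ableitung von der Geschwindigkeit ergibt die Beschleunigung: a(t) = -24·t^2 - 2. Mit d/dt von a(t) finden wir j(t) = -48·t. Aus der Gleichung für den Ruck j(t) = -48·t, setzen wir t = 1 ein und erhalten j = -48.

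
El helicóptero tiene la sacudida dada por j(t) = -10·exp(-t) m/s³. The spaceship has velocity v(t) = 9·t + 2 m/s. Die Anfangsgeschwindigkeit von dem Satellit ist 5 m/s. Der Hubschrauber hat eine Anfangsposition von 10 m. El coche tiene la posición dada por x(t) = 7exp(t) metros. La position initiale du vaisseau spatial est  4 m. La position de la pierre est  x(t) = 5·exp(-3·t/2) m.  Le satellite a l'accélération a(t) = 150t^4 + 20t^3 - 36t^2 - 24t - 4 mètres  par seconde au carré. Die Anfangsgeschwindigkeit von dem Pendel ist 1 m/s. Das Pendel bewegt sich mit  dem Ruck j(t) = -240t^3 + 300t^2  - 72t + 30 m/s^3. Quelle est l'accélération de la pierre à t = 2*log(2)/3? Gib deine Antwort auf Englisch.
Starting from position x(t) = 5·exp(-3·t/2), we take 2 derivatives. Differentiating position, we get velocity: v(t) = -15·exp(-3·t/2)/2. Differentiating velocity, we get acceleration: a(t) = 45·exp(-3·t/2)/4. From the given acceleration equation a(t) = 45·exp(-3·t/2)/4, we substitute t = 2*log(2)/3 to get a = 45/8.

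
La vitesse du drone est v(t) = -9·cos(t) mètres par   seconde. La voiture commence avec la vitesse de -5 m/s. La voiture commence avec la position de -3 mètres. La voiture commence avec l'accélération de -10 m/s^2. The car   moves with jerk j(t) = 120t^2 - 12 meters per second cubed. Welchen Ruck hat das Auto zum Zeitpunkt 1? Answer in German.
Aus der Gleichung für den Ruck j(t) = 120·t^2 - 12, setzen wir t = 1 ein und erhalten j = 108.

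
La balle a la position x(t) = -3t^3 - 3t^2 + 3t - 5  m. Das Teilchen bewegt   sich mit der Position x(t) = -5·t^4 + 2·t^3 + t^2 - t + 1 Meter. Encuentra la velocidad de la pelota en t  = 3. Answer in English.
To solve this, we need to take 1 derivative of our position equation x(t) = -3·t^3 - 3·t^2 + 3·t - 5. Taking d/dt of x(t), we find v(t) = -9·t^2 - 6·t + 3. Using v(t) = -9·t^2 - 6·t + 3 and substituting t = 3, we find v = -96.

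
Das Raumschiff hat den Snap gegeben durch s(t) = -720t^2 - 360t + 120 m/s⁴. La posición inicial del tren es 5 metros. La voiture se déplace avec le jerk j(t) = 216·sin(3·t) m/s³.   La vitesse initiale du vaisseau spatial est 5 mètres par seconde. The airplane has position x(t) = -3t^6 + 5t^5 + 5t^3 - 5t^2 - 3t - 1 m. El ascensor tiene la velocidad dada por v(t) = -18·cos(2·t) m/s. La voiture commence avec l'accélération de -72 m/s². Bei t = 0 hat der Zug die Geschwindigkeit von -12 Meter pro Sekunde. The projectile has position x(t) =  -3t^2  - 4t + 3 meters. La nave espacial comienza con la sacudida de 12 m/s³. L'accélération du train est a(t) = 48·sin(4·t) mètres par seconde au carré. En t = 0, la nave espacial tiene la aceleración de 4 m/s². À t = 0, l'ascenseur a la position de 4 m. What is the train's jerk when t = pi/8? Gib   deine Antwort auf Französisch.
Nous devons dériver notre équation de l'accélération a(t) = 48·sin(4·t) 1 fois. En prenant d/dt de a(t), nous trouvons j(t) = 192·cos(4·t). Nous avons le jerk j(t) = 192·cos(4·t). En substituant t = pi/8: j(pi/8) = 0.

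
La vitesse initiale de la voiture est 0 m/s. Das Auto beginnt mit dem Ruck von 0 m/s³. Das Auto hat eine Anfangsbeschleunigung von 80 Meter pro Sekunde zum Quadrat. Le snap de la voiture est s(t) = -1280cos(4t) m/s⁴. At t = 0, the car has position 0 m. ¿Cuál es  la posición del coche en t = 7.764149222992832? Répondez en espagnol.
Necesitamos integrar nuestra ecuación del snap s(t) = -1280·cos(4·t) 4 veces. Integrando el snap y usando la condición inicial j(0) = 0, obtenemos j(t) = -320·sin(4·t). La antiderivada de la sacudida, con a(0) = 80, da la aceleración: a(t) = 80·cos(4·t). Integrando la aceleración y usando la condición inicial v(0) = 0, obtenemos v(t) = 20·sin(4·t). La antiderivada de la velocidad, con x(0) = 0, da la posición: x(t) = 5 - 5·cos(4·t). De la ecuación de la posición x(t) = 5 - 5·cos(4·t), sustituimos t = 7.764149222992832 para obtener x = 0.319336187266724.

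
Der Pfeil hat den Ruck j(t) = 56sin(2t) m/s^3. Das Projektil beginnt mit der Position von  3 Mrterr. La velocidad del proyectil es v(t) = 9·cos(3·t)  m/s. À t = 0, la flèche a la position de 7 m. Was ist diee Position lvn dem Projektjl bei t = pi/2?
Wir müssen unsere Gleichung für die Geschwindigkeit v(t) = 9·cos(3·t) 1-mal integrieren. Mit ∫v(t)dt und Anwendung von x(0) = 3, finden wir x(t) = 3·sin(3·t) + 3. Wir haben die Position x(t) = 3·sin(3·t) + 3. Durch Einsetzen von t = pi/2: x(pi/2) = 0.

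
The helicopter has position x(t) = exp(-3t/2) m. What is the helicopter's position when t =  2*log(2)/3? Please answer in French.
De l'équation de la position x(t) = exp(-3·t/2), nous substituons t = 2*log(2)/3 pour obtenir x = 1/2.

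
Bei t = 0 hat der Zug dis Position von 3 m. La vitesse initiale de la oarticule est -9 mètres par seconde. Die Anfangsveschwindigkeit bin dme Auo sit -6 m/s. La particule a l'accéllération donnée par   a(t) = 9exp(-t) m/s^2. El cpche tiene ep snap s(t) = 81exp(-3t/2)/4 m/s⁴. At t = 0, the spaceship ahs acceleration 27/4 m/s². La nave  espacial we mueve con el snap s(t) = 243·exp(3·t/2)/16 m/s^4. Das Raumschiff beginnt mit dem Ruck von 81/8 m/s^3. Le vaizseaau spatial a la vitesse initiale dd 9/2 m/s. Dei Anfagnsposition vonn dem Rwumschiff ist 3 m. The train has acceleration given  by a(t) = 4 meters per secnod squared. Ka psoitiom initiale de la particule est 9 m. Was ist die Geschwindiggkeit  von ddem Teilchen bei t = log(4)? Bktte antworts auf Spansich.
Necesitamos integrar nuestra ecuación de la aceleración a(t) = 9·exp(-t) 1 vez. La antiderivada de la aceleración, con v(0) = -9, da la velocidad: v(t) = -9·exp(-t). Tenemos la velocidad v(t) = -9·exp(-t). Sustituyendo t = log(4): v(log(4)) = -9/4.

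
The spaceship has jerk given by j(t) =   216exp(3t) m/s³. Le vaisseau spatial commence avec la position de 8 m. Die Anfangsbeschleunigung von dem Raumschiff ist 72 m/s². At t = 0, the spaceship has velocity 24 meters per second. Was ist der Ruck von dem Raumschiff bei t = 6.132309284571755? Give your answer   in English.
We have jerk j(t) = 216·exp(3·t). Substituting t = 6.132309284571755: j(6.132309284571755) = 21092982968.8413.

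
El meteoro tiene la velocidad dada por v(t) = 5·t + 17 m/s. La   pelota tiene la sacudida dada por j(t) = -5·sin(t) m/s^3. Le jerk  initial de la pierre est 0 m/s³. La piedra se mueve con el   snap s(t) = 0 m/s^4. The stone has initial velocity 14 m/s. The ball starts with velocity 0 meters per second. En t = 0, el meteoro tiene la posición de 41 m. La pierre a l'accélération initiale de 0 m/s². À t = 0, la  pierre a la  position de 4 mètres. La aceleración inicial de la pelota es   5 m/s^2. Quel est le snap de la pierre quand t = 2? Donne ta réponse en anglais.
Using s(t) = 0 and substituting t = 2, we find s = 0.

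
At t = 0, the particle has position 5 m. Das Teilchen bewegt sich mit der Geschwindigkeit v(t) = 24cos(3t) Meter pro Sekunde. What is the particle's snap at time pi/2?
We must differentiate our velocity equation v(t) = 24·cos(3·t) 3 times. Taking d/dt of v(t), we find a(t) = -72·sin(3·t). Differentiating acceleration, we get jerk: j(t) = -216·cos(3·t). Taking d/dt of j(t), we find s(t) = 648·sin(3·t). Using s(t) = 648·sin(3·t) and substituting t = pi/2, we find s = -648.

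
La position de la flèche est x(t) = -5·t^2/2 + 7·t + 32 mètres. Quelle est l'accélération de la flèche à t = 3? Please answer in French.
En partant de la position x(t) = -5·t^2/2 + 7·t + 32, nous prenons 2 dérivées. En dérivant la position, nous obtenons la vitesse: v(t) = 7 - 5·t. La dérivée de la vitesse donne l'accélération: a(t) = -5. De l'équation de l'accélération a(t) = -5, nous substituons t = 3 pour obtenir a = -5.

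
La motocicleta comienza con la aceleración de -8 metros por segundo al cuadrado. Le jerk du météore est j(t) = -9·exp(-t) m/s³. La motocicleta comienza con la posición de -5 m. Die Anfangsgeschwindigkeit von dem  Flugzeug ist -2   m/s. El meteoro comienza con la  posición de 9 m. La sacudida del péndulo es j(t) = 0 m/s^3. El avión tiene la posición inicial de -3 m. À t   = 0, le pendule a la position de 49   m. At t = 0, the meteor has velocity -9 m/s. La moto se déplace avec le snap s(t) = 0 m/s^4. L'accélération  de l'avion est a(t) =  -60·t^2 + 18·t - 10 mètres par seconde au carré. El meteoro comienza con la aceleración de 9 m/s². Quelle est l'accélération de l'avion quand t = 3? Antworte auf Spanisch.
Usando a(t) = -60·t^2 + 18·t - 10 y sustituyendo t = 3, encontramos a = -496.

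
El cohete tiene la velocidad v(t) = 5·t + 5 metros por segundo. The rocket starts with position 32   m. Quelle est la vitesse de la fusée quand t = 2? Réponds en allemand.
Mit v(t) = 5·t + 5 und Einsetzen von t = 2, finden wir v = 15.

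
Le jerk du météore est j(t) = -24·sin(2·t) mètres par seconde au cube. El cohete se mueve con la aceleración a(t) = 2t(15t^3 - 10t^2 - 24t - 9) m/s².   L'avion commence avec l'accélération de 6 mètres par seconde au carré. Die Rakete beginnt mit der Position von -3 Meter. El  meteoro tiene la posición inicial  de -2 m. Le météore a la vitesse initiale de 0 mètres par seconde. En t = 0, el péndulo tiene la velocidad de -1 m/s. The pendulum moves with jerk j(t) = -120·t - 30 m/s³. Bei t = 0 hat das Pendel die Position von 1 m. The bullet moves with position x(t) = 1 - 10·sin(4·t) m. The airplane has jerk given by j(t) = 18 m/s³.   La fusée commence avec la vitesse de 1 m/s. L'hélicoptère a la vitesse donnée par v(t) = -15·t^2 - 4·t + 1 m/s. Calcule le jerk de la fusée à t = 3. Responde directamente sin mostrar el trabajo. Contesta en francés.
À t = 3, j = 2394.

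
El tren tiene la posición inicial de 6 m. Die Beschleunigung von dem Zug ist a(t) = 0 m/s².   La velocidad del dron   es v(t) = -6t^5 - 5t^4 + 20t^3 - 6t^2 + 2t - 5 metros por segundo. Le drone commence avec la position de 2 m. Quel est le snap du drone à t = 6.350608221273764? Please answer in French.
Nous devons dériver notre équation de la vitesse v(t) = -6·t^5 - 5·t^4 + 20·t^3 - 6·t^2 + 2·t - 5 3 fois. La dérivée de la vitesse donne l'accélération: a(t) = -30·t^4 - 20·t^3 + 60·t^2 - 12·t + 2. En prenant d/dt de a(t), nous trouvons j(t) = -120·t^3 - 60·t^2 + 120·t - 12. En prenant d/dt de j(t), nous trouvons s(t) = -360·t^2 - 120·t + 120. En utilisant s(t) = -360·t^2 - 120·t + 120 et en substituant t = 6.350608221273764, nous trouvons s = -15160.9539073924.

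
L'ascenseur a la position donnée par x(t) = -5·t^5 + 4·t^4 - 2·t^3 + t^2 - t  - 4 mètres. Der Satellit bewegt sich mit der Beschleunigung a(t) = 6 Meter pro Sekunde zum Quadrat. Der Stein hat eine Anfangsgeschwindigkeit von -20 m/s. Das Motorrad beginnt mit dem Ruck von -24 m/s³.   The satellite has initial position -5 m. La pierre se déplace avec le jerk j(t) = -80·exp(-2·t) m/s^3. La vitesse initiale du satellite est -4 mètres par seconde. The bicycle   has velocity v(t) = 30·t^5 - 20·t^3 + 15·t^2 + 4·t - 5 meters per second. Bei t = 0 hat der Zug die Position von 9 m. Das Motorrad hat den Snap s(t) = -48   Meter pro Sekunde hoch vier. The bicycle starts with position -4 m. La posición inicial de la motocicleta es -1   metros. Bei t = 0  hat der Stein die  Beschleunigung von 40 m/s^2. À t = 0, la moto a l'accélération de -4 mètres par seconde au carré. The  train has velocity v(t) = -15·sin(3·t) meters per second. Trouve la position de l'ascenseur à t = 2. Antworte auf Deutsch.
Mit x(t) = -5·t^5 + 4·t^4 - 2·t^3 + t^2 - t - 4 und Einsetzen von t = 2, finden wir x = -114.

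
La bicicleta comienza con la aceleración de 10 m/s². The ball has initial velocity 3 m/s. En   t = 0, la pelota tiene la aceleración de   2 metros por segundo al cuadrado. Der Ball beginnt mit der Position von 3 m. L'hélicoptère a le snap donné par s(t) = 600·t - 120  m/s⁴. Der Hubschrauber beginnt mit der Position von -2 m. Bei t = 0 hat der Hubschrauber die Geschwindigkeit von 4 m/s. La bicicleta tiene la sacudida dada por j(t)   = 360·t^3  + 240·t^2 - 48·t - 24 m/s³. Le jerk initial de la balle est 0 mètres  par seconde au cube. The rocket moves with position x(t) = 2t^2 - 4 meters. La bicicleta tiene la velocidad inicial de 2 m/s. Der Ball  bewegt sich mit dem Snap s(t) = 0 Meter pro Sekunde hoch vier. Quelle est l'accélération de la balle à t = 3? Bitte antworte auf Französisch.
Nous devons trouver l'intégrale de notre équation du snap s(t) = 0 2 fois. L'intégrale du snap, avec j(0) = 0, donne le jerk: j(t) = 0. En prenant ∫j(t)dt et en appliquant a(0) = 2, nous trouvons a(t) = 2. Nous avons l'accélération a(t) = 2. En substituant t = 3: a(3) = 2.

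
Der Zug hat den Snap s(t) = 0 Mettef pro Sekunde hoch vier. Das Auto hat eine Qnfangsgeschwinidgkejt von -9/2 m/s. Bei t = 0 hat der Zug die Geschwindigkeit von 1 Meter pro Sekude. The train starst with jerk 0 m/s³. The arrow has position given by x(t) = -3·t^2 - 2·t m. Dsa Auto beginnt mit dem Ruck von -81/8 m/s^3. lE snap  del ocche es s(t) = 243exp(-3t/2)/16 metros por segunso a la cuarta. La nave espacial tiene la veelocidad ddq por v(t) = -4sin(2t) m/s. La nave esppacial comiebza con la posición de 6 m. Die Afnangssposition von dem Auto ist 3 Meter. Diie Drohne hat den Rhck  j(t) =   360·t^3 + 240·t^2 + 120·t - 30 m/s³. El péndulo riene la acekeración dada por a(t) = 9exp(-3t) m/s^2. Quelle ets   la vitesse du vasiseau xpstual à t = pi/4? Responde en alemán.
Mit v(t) = -4·sin(2·t) und Einsetzen von t = pi/4, finden wir v = -4.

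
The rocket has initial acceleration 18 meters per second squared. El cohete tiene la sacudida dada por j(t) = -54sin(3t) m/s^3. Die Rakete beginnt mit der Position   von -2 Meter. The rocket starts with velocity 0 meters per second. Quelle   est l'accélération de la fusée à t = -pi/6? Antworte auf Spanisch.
Debemos encontrar la integral de nuestra ecuación de la sacudida j(t) = -54·sin(3·t) 1 vez. Integrando la sacudida y usando la condición inicial a(0) = 18, obtenemos a(t) = 18·cos(3·t). De la ecuación de la aceleración a(t) = 18·cos(3·t), sustituimos t = -pi/6 para obtener a = 0.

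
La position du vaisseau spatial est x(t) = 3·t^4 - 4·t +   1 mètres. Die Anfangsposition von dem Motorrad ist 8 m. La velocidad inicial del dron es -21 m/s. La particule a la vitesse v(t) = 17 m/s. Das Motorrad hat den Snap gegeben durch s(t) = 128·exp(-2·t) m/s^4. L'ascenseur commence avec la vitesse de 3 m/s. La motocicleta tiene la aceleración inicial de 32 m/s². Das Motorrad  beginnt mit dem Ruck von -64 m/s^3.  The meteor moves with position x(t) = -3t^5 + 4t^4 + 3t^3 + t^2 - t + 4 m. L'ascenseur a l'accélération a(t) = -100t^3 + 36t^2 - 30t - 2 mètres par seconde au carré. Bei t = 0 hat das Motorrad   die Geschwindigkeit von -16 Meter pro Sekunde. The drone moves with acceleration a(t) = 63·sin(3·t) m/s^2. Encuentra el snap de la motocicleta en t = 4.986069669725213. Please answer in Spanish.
Tenemos el snap s(t) = 128·exp(-2·t). Sustituyendo t = 4.986069669725213: s(4.986069669725213) = 0.00597537109268504.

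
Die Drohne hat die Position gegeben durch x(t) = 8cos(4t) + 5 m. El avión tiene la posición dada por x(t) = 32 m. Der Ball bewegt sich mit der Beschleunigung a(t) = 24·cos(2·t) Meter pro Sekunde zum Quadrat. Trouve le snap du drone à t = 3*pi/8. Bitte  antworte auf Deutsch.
Wir müssen unsere Gleichung für die Position x(t) = 8·cos(4·t) + 5 4-mal ableiten. Durch Ableiten von der Position erhalten wir die Geschwindigkeit: v(t) = -32·sin(4·t). Die Ableitung von der Geschwindigkeit ergibt die Beschleunigung: a(t) = -128·cos(4·t). Die Ableitung von der Beschleunigung ergibt den Ruck: j(t) = 512·sin(4·t). Mit d/dt von j(t) finden wir s(t) = 2048·cos(4·t). Wir haben den Snap s(t) = 2048·cos(4·t). Durch Einsetzen von t = 3*pi/8: s(3*pi/8) = 0.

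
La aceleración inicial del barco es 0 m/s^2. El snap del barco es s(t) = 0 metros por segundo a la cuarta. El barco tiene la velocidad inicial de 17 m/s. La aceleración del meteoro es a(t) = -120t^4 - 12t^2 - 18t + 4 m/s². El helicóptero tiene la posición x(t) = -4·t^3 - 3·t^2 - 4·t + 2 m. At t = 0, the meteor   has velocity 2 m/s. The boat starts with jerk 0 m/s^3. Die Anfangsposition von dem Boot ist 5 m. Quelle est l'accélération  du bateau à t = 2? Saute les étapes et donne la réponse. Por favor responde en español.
En t = 2, a = 0.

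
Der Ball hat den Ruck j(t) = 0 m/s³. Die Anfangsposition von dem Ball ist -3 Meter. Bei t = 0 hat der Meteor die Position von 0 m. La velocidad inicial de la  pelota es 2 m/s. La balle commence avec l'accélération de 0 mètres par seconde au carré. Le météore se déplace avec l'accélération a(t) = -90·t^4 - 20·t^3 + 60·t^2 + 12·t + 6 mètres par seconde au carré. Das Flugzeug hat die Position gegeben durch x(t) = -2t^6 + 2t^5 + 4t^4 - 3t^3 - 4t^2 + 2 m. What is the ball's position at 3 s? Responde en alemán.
Wir müssen die Stammfunktion unserer Gleichung für den Ruck j(t) = 0 3-mal finden. Die Stammfunktion von dem Ruck, mit a(0) = 0, ergibt die Beschleunigung: a(t) = 0. Durch Integration von der Beschleunigung und Verwendung der Anfangsbedingung v(0) = 2, erhalten wir v(t) = 2. Das Integral von der Geschwindigkeit, mit x(0) = -3, ergibt die Position: x(t) = 2·t - 3. Mit x(t) = 2·t - 3 und Einsetzen von t = 3, finden wir x = 3.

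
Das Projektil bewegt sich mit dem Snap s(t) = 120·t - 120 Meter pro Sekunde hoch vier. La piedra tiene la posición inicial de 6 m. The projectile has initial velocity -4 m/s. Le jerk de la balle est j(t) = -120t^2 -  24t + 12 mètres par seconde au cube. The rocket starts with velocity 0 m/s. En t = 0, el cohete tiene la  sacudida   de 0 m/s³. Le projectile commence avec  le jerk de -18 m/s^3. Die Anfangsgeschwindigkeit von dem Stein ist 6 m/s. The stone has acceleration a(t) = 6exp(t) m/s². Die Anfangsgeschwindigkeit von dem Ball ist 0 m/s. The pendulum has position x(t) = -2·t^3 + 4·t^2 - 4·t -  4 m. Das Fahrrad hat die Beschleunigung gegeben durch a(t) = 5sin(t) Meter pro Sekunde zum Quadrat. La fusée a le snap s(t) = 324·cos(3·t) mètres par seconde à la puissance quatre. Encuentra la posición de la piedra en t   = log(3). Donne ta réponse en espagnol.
Para resolver esto, necesitamos tomar 2 integrales de nuestra ecuación de la aceleración a(t) = 6·exp(t). Tomando ∫a(t)dt y aplicando v(0) = 6, encontramos v(t) = 6·exp(t). Integrando la velocidad y usando la condición inicial x(0) = 6, obtenemos x(t) = 6·exp(t). De la ecuación de la posición x(t) = 6·exp(t), sustituimos t = log(3) para obtener x = 18.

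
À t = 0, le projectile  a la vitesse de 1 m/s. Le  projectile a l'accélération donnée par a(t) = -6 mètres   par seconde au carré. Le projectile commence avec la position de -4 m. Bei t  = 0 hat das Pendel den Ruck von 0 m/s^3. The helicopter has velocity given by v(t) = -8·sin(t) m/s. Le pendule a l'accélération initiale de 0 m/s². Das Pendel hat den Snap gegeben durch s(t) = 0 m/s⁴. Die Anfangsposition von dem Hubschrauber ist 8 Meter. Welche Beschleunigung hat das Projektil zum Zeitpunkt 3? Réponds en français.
De l'équation de l'accélération a(t) = -6, nous substituons t = 3 pour obtenir a = -6.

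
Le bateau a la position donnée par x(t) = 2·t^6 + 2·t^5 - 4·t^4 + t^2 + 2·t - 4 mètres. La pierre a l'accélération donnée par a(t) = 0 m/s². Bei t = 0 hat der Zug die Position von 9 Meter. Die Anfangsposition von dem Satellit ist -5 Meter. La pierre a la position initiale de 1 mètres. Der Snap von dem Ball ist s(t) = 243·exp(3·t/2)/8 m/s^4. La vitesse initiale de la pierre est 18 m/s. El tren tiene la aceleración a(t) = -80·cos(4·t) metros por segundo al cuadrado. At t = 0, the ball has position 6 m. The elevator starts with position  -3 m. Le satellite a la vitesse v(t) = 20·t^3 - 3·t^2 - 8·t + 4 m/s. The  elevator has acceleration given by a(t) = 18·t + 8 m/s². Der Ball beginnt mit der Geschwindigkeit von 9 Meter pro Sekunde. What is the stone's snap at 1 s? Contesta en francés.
Nous devons dériver notre équation de l'accélération a(t) = 0 2 fois. En prenant d/dt de a(t), nous trouvons j(t) = 0. La dérivée du jerk donne le snap: s(t) = 0. Nous avons le snap s(t) = 0. En substituant t = 1: s(1) = 0.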